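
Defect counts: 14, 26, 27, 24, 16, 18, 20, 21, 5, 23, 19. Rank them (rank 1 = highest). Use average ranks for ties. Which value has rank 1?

Sorted (descending): 27, 26, 24, 23, 21, 20, 19, 18, 16, 14, 5
No ties — each value takes its position as its rank.
Rank 1 → value 27.

27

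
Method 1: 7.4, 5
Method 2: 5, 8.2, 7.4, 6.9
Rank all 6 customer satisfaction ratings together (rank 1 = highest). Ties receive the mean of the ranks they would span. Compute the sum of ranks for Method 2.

13

Sorted (descending): 8.2, 7.4, 7.4, 6.9, 5, 5
The 2 values of 7.4 occupy positions 2–3 → average rank (2+3)/2 = 2.5.
The 2 values of 5 occupy positions 5–6 → average rank (5+6)/2 = 5.5.
Method 2 values → pooled ranks: 5→5.5, 8.2→1, 7.4→2.5, 6.9→4
Rank sum = 5.5 + 1 + 2.5 + 4 = 13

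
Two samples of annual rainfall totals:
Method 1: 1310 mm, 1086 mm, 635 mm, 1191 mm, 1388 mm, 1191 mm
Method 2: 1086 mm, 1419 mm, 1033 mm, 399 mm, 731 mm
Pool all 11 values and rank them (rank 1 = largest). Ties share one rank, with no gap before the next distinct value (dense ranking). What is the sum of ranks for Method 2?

Sorted (descending): 1419, 1388, 1310, 1191, 1191, 1086, 1086, 1033, 731, 635, 399
The 2 values of 1191 share dense rank 4.
The 2 values of 1086 share dense rank 5.
Remaining distinct values take the next consecutive integers.
Method 2 values → pooled ranks: 1086→5, 1419→1, 1033→6, 399→9, 731→7
Rank sum = 5 + 1 + 6 + 9 + 7 = 28

28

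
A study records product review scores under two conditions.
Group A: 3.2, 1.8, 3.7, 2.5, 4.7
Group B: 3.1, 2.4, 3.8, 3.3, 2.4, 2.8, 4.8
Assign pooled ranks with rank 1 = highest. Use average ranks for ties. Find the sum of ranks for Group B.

45

Sorted (descending): 4.8, 4.7, 3.8, 3.7, 3.3, 3.2, 3.1, 2.8, 2.5, 2.4, 2.4, 1.8
The 2 values of 2.4 occupy positions 10–11 → average rank (10+11)/2 = 10.5.
Group B values → pooled ranks: 3.1→7, 2.4→10.5, 3.8→3, 3.3→5, 2.4→10.5, 2.8→8, 4.8→1
Rank sum = 7 + 10.5 + 3 + 5 + 10.5 + 8 + 1 = 45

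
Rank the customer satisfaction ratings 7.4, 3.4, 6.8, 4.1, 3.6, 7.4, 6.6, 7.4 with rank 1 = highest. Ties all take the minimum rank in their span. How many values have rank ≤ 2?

Sorted (descending): 7.4, 7.4, 7.4, 6.8, 6.6, 4.1, 3.6, 3.4
The 3 values of 7.4 occupy positions 1–3 → each gets rank 1.
Ranks ≤ 2: {1, 1, 1} → 3 values.

3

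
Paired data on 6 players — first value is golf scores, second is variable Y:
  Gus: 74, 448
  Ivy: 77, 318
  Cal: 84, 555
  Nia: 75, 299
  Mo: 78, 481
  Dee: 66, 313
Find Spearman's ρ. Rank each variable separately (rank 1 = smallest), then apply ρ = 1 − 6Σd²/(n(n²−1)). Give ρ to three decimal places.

Ranks of variable 1: 2, 4, 6, 3, 5, 1
Ranks of variable 2: 4, 3, 6, 1, 5, 2
d = r₁ − r₂: -2, 1, 0, 2, 0, -1
d²: 4, 1, 0, 4, 0, 1; Σd² = 10
ρ = 1 − 6·10/(6·35) = 1 − 60/210 = 0.714

0.714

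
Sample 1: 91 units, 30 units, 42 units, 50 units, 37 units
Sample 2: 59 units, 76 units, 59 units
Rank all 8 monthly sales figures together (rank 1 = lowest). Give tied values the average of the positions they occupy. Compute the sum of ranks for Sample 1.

Sorted (ascending): 30, 37, 42, 50, 59, 59, 76, 91
The 2 values of 59 occupy positions 5–6 → average rank (5+6)/2 = 5.5.
Sample 1 values → pooled ranks: 91→8, 30→1, 42→3, 50→4, 37→2
Rank sum = 8 + 1 + 3 + 4 + 2 = 18

18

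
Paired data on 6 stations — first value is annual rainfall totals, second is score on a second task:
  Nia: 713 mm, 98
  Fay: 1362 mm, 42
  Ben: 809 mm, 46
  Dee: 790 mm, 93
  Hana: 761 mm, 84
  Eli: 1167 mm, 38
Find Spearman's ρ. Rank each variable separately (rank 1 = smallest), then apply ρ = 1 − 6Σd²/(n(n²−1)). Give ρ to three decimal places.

-0.886

Ranks of variable 1: 1, 6, 4, 3, 2, 5
Ranks of variable 2: 6, 2, 3, 5, 4, 1
d = r₁ − r₂: -5, 4, 1, -2, -2, 4
d²: 25, 16, 1, 4, 4, 16; Σd² = 66
ρ = 1 − 6·66/(6·35) = 1 − 396/210 = -0.886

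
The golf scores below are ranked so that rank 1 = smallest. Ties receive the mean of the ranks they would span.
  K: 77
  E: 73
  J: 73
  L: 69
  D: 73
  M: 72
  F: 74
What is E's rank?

4

Sorted (ascending): 69, 72, 73, 73, 73, 74, 77
The 3 values of 73 occupy positions 3–5 → average rank 4.
E has value 73 → rank 4.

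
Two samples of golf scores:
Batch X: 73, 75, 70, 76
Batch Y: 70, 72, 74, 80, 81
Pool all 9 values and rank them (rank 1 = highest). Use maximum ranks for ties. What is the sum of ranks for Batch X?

Sorted (descending): 81, 80, 76, 75, 74, 73, 72, 70, 70
The 2 values of 70 occupy positions 8–9 → each gets rank 9.
Batch X values → pooled ranks: 73→6, 75→4, 70→9, 76→3
Rank sum = 6 + 4 + 9 + 3 = 22

22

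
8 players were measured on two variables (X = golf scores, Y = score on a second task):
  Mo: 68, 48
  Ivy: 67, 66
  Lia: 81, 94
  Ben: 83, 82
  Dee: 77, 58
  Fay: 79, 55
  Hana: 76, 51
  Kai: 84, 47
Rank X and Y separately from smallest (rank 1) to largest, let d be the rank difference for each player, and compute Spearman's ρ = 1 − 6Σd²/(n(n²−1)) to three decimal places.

Ranks of variable 1: 2, 1, 6, 7, 4, 5, 3, 8
Ranks of variable 2: 2, 6, 8, 7, 5, 4, 3, 1
d = r₁ − r₂: 0, -5, -2, 0, -1, 1, 0, 7
d²: 0, 25, 4, 0, 1, 1, 0, 49; Σd² = 80
ρ = 1 − 6·80/(8·63) = 1 − 480/504 = 0.048

0.048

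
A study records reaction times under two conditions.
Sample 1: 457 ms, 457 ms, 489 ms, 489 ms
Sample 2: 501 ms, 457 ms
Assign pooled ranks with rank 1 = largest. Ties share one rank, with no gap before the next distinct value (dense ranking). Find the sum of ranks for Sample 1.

10

Sorted (descending): 501, 489, 489, 457, 457, 457
The 2 values of 489 share dense rank 2.
The 3 values of 457 share dense rank 3.
Remaining distinct values take the next consecutive integers.
Sample 1 values → pooled ranks: 457→3, 457→3, 489→2, 489→2
Rank sum = 3 + 3 + 2 + 2 = 10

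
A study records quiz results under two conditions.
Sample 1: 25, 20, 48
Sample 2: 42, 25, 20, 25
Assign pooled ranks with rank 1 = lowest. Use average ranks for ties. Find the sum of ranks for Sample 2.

Sorted (ascending): 20, 20, 25, 25, 25, 42, 48
The 2 values of 20 occupy positions 1–2 → average rank (1+2)/2 = 1.5.
The 3 values of 25 occupy positions 3–5 → average rank 4.
Sample 2 values → pooled ranks: 42→6, 25→4, 20→1.5, 25→4
Rank sum = 6 + 4 + 1.5 + 4 = 15.5

15.5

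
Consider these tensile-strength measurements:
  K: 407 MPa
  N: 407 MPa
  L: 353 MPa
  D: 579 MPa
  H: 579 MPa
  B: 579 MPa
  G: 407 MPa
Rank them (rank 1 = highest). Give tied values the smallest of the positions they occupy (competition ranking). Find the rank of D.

Sorted (descending): 579, 579, 579, 407, 407, 407, 353
The 3 values of 579 occupy positions 1–3 → each gets rank 1.
The 3 values of 407 occupy positions 4–6 → each gets rank 4.
D has value 579 MPa → rank 1.

1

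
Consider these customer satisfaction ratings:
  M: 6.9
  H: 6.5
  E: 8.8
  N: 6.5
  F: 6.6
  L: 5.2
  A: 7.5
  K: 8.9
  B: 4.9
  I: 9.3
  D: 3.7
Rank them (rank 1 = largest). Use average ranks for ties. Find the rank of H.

Sorted (descending): 9.3, 8.9, 8.8, 7.5, 6.9, 6.6, 6.5, 6.5, 5.2, 4.9, 3.7
The 2 values of 6.5 occupy positions 7–8 → average rank (7+8)/2 = 7.5.
H has value 6.5 → rank 7.5.

7.5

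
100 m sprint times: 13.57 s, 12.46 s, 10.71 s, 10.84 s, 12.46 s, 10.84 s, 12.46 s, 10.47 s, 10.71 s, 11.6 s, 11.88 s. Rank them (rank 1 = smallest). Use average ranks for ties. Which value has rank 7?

11.88

Sorted (ascending): 10.47, 10.71, 10.71, 10.84, 10.84, 11.6, 11.88, 12.46, 12.46, 12.46, 13.57
The 2 values of 10.71 occupy positions 2–3 → average rank (2+3)/2 = 2.5.
The 2 values of 10.84 occupy positions 4–5 → average rank (4+5)/2 = 4.5.
The 3 values of 12.46 occupy positions 8–10 → average rank 9.
Rank 7 → value 11.88.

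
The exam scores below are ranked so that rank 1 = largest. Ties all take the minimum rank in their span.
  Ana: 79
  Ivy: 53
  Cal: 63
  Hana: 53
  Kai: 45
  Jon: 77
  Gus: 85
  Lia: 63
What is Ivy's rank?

6

Sorted (descending): 85, 79, 77, 63, 63, 53, 53, 45
The 2 values of 63 occupy positions 4–5 → each gets rank 4.
The 2 values of 53 occupy positions 6–7 → each gets rank 6.
Ivy has value 53 → rank 6.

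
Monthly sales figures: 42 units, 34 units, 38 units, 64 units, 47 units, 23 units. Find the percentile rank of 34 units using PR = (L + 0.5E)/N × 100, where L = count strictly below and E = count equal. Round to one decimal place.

25.0

N = 6.
Strictly below 34: 1. Equal to 34: 1.
PR = (1 + 0.5·1)/6 × 100 = 25.0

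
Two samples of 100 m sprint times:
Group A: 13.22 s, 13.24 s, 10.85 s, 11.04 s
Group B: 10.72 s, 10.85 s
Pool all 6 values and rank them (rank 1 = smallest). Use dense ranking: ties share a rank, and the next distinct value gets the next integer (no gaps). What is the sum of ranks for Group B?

3

Sorted (ascending): 10.72, 10.85, 10.85, 11.04, 13.22, 13.24
The 2 values of 10.85 share dense rank 2.
Remaining distinct values take the next consecutive integers.
Group B values → pooled ranks: 10.72→1, 10.85→2
Rank sum = 1 + 2 = 3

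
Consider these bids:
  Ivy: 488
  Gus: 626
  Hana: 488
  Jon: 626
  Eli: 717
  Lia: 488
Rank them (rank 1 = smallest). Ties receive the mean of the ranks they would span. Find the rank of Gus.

Sorted (ascending): 488, 488, 488, 626, 626, 717
The 3 values of 488 occupy positions 1–3 → average rank 2.
The 2 values of 626 occupy positions 4–5 → average rank (4+5)/2 = 4.5.
Gus has value 626 → rank 4.5.

4.5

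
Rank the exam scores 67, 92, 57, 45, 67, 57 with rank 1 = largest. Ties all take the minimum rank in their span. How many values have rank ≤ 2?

Sorted (descending): 92, 67, 67, 57, 57, 45
The 2 values of 67 occupy positions 2–3 → each gets rank 2.
The 2 values of 57 occupy positions 4–5 → each gets rank 4.
Ranks ≤ 2: {1, 2, 2} → 3 values.

3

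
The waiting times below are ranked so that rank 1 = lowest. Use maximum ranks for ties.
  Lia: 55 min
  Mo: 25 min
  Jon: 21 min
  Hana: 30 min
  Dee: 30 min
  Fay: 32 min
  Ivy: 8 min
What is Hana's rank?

5

Sorted (ascending): 8, 21, 25, 30, 30, 32, 55
The 2 values of 30 occupy positions 4–5 → each gets rank 5.
Hana has value 30 min → rank 5.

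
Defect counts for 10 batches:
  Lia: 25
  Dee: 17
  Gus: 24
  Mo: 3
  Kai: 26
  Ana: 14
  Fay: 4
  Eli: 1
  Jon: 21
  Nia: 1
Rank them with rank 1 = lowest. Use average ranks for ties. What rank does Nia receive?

Sorted (ascending): 1, 1, 3, 4, 14, 17, 21, 24, 25, 26
The 2 values of 1 occupy positions 1–2 → average rank (1+2)/2 = 1.5.
Nia has value 1 → rank 1.5.

1.5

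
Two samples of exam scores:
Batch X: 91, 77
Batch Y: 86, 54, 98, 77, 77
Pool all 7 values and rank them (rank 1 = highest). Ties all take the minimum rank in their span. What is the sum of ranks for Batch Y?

19

Sorted (descending): 98, 91, 86, 77, 77, 77, 54
The 3 values of 77 occupy positions 4–6 → each gets rank 4.
Batch Y values → pooled ranks: 86→3, 54→7, 98→1, 77→4, 77→4
Rank sum = 3 + 7 + 1 + 4 + 4 = 19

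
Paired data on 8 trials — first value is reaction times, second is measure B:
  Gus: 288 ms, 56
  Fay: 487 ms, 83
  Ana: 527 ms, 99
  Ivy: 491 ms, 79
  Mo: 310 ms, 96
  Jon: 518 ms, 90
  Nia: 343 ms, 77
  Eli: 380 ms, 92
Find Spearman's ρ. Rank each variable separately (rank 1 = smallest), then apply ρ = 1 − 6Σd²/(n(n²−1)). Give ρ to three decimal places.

0.476

Ranks of variable 1: 1, 5, 8, 6, 2, 7, 3, 4
Ranks of variable 2: 1, 4, 8, 3, 7, 5, 2, 6
d = r₁ − r₂: 0, 1, 0, 3, -5, 2, 1, -2
d²: 0, 1, 0, 9, 25, 4, 1, 4; Σd² = 44
ρ = 1 − 6·44/(8·63) = 1 − 264/504 = 0.476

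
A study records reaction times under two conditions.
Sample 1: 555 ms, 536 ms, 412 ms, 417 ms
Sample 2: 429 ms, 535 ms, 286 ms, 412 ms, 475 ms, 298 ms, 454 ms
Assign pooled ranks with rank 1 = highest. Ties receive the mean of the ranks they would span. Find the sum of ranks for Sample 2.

47.5

Sorted (descending): 555, 536, 535, 475, 454, 429, 417, 412, 412, 298, 286
The 2 values of 412 occupy positions 8–9 → average rank (8+9)/2 = 8.5.
Sample 2 values → pooled ranks: 429→6, 535→3, 286→11, 412→8.5, 475→4, 298→10, 454→5
Rank sum = 6 + 3 + 11 + 8.5 + 4 + 10 + 5 = 47.5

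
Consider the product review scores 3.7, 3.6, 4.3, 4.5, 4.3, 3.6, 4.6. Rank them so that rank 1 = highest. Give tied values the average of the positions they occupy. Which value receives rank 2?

Sorted (descending): 4.6, 4.5, 4.3, 4.3, 3.7, 3.6, 3.6
The 2 values of 4.3 occupy positions 3–4 → average rank (3+4)/2 = 3.5.
The 2 values of 3.6 occupy positions 6–7 → average rank (6+7)/2 = 6.5.
Rank 2 → value 4.5.

4.5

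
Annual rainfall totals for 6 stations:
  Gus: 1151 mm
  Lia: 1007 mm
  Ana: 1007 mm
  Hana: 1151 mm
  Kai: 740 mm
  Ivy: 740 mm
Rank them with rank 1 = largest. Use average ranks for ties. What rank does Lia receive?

3.5

Sorted (descending): 1151, 1151, 1007, 1007, 740, 740
The 2 values of 1151 occupy positions 1–2 → average rank (1+2)/2 = 1.5.
The 2 values of 1007 occupy positions 3–4 → average rank (3+4)/2 = 3.5.
The 2 values of 740 occupy positions 5–6 → average rank (5+6)/2 = 5.5.
Lia has value 1007 mm → rank 3.5.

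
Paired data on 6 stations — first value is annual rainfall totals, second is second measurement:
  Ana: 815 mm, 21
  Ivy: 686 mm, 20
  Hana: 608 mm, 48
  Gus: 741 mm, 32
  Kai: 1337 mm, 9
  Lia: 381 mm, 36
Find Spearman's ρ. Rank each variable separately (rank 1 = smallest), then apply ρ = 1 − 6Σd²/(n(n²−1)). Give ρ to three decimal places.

-0.771

Ranks of variable 1: 5, 3, 2, 4, 6, 1
Ranks of variable 2: 3, 2, 6, 4, 1, 5
d = r₁ − r₂: 2, 1, -4, 0, 5, -4
d²: 4, 1, 16, 0, 25, 16; Σd² = 62
ρ = 1 − 6·62/(6·35) = 1 − 372/210 = -0.771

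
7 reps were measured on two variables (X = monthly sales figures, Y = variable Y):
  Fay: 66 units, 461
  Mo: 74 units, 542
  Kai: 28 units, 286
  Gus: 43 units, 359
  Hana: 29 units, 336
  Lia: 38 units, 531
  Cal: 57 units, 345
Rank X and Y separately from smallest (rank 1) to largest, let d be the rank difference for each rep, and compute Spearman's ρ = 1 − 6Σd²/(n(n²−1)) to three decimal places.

Ranks of variable 1: 6, 7, 1, 4, 2, 3, 5
Ranks of variable 2: 5, 7, 1, 4, 2, 6, 3
d = r₁ − r₂: 1, 0, 0, 0, 0, -3, 2
d²: 1, 0, 0, 0, 0, 9, 4; Σd² = 14
ρ = 1 − 6·14/(7·48) = 1 − 84/336 = 0.750

0.750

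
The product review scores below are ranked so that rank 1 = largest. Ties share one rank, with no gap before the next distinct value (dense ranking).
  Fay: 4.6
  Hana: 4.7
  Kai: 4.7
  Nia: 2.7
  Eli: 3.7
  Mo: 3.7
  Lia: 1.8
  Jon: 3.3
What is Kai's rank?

1

Sorted (descending): 4.7, 4.7, 4.6, 3.7, 3.7, 3.3, 2.7, 1.8
The 2 values of 4.7 share dense rank 1.
The 2 values of 3.7 share dense rank 3.
Remaining distinct values take the next consecutive integers.
Kai has value 4.7 → rank 1.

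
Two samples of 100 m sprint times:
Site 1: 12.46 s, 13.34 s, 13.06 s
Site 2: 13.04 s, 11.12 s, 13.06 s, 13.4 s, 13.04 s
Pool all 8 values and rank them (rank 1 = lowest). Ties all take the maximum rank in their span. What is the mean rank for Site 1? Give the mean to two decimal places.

5.00

Sorted (ascending): 11.12, 12.46, 13.04, 13.04, 13.06, 13.06, 13.34, 13.4
The 2 values of 13.04 occupy positions 3–4 → each gets rank 4.
The 2 values of 13.06 occupy positions 5–6 → each gets rank 6.
Site 1 values → pooled ranks: 12.46→2, 13.34→7, 13.06→6
Mean rank = (2 + 7 + 6) / 3 = 5.00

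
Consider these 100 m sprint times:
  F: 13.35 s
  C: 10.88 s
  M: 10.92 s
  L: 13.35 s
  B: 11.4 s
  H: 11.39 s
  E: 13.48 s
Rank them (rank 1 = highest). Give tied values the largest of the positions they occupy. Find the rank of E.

Sorted (descending): 13.48, 13.35, 13.35, 11.4, 11.39, 10.92, 10.88
The 2 values of 13.35 occupy positions 2–3 → each gets rank 3.
E has value 13.48 s → rank 1.

1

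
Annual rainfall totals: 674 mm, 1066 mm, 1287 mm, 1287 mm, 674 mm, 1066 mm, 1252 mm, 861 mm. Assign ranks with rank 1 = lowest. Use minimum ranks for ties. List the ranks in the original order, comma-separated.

Sorted (ascending): 674, 674, 861, 1066, 1066, 1252, 1287, 1287
The 2 values of 674 occupy positions 1–2 → each gets rank 1.
The 2 values of 1066 occupy positions 4–5 → each gets rank 4.
The 2 values of 1287 occupy positions 7–8 → each gets rank 7.

1, 4, 7, 7, 1, 4, 6, 3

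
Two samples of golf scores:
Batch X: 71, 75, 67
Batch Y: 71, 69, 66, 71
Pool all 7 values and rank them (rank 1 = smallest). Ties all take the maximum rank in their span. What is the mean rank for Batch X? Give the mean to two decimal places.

5.00

Sorted (ascending): 66, 67, 69, 71, 71, 71, 75
The 3 values of 71 occupy positions 4–6 → each gets rank 6.
Batch X values → pooled ranks: 71→6, 75→7, 67→2
Mean rank = (6 + 7 + 2) / 3 = 5.00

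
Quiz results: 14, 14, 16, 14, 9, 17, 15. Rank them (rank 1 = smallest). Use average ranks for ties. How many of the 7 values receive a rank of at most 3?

4

Sorted (ascending): 9, 14, 14, 14, 15, 16, 17
The 3 values of 14 occupy positions 2–4 → average rank 3.
Ranks ≤ 3: {1, 3, 3, 3} → 4 values.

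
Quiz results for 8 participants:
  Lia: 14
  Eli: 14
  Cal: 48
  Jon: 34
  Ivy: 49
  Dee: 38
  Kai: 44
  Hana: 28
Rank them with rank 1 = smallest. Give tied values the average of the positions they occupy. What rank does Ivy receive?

8

Sorted (ascending): 14, 14, 28, 34, 38, 44, 48, 49
The 2 values of 14 occupy positions 1–2 → average rank (1+2)/2 = 1.5.
Ivy has value 49 → rank 8.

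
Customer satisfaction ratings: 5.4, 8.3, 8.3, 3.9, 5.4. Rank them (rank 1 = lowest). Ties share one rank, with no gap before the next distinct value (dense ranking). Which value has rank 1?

Sorted (ascending): 3.9, 5.4, 5.4, 8.3, 8.3
The 2 values of 5.4 share dense rank 2.
The 2 values of 8.3 share dense rank 3.
Remaining distinct values take the next consecutive integers.
Rank 1 → value 3.9.

3.9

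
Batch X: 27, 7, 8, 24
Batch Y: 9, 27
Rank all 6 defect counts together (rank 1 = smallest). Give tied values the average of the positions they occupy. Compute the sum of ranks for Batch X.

12.5

Sorted (ascending): 7, 8, 9, 24, 27, 27
The 2 values of 27 occupy positions 5–6 → average rank (5+6)/2 = 5.5.
Batch X values → pooled ranks: 27→5.5, 7→1, 8→2, 24→4
Rank sum = 5.5 + 1 + 2 + 4 = 12.5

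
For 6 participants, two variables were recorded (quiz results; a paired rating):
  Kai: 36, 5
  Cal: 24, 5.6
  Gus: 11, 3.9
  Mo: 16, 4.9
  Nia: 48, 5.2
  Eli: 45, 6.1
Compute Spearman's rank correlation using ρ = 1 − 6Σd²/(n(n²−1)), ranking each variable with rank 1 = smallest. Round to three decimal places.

0.714

Ranks of variable 1: 4, 3, 1, 2, 6, 5
Ranks of variable 2: 3, 5, 1, 2, 4, 6
d = r₁ − r₂: 1, -2, 0, 0, 2, -1
d²: 1, 4, 0, 0, 4, 1; Σd² = 10
ρ = 1 − 6·10/(6·35) = 1 − 60/210 = 0.714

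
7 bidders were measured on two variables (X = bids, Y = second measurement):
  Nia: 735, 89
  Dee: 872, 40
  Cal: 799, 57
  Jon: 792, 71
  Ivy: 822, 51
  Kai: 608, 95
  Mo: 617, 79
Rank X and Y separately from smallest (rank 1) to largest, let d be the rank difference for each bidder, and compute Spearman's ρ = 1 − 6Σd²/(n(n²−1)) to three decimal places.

-0.964

Ranks of variable 1: 3, 7, 5, 4, 6, 1, 2
Ranks of variable 2: 6, 1, 3, 4, 2, 7, 5
d = r₁ − r₂: -3, 6, 2, 0, 4, -6, -3
d²: 9, 36, 4, 0, 16, 36, 9; Σd² = 110
ρ = 1 − 6·110/(7·48) = 1 − 660/336 = -0.964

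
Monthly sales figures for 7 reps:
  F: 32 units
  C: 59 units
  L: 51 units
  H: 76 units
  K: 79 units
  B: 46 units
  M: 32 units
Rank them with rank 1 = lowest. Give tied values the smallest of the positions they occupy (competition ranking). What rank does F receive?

Sorted (ascending): 32, 32, 46, 51, 59, 76, 79
The 2 values of 32 occupy positions 1–2 → each gets rank 1.
F has value 32 units → rank 1.

1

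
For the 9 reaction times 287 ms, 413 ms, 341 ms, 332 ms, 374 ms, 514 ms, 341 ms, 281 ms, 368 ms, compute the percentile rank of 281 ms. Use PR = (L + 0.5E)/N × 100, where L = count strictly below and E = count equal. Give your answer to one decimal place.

N = 9.
Strictly below 281: 0. Equal to 281: 1.
PR = (0 + 0.5·1)/9 × 100 = 5.6

5.6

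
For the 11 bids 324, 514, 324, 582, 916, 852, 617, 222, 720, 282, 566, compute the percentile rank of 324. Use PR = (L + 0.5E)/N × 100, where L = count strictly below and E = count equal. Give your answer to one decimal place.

27.3

N = 11.
Strictly below 324: 2. Equal to 324: 2.
PR = (2 + 0.5·2)/11 × 100 = 27.3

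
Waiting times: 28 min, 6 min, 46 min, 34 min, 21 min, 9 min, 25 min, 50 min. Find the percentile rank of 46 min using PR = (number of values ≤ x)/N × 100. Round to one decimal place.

N = 8.
Strictly below 46: 6. Equal to 46: 1.
PR = 7/8 × 100 = 87.5

87.5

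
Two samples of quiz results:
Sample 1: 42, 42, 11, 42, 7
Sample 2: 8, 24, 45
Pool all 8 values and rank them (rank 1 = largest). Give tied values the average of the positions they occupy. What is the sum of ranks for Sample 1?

Sorted (descending): 45, 42, 42, 42, 24, 11, 8, 7
The 3 values of 42 occupy positions 2–4 → average rank 3.
Sample 1 values → pooled ranks: 42→3, 42→3, 11→6, 42→3, 7→8
Rank sum = 3 + 3 + 6 + 3 + 8 = 23

23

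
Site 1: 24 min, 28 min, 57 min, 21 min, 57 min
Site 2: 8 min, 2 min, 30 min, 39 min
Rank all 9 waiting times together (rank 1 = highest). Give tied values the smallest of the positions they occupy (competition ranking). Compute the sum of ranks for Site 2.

Sorted (descending): 57, 57, 39, 30, 28, 24, 21, 8, 2
The 2 values of 57 occupy positions 1–2 → each gets rank 1.
Site 2 values → pooled ranks: 8→8, 2→9, 30→4, 39→3
Rank sum = 8 + 9 + 4 + 3 = 24

24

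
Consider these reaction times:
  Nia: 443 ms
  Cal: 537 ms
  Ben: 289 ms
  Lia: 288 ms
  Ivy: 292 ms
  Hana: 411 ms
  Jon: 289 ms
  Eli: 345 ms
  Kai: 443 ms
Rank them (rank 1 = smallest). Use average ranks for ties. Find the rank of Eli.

5

Sorted (ascending): 288, 289, 289, 292, 345, 411, 443, 443, 537
The 2 values of 289 occupy positions 2–3 → average rank (2+3)/2 = 2.5.
The 2 values of 443 occupy positions 7–8 → average rank (7+8)/2 = 7.5.
Eli has value 345 ms → rank 5.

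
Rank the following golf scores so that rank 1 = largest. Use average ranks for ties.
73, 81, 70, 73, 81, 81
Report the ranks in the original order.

4.5, 2, 6, 4.5, 2, 2

Sorted (descending): 81, 81, 81, 73, 73, 70
The 3 values of 81 occupy positions 1–3 → average rank 2.
The 2 values of 73 occupy positions 4–5 → average rank (4+5)/2 = 4.5.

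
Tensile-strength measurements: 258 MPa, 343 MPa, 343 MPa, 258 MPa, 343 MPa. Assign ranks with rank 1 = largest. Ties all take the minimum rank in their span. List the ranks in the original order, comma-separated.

4, 1, 1, 4, 1

Sorted (descending): 343, 343, 343, 258, 258
The 3 values of 343 occupy positions 1–3 → each gets rank 1.
The 2 values of 258 occupy positions 4–5 → each gets rank 4.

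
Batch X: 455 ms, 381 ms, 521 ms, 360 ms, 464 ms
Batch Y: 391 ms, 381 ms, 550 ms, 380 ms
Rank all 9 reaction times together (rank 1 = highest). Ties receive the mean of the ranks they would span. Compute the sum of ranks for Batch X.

24.5

Sorted (descending): 550, 521, 464, 455, 391, 381, 381, 380, 360
The 2 values of 381 occupy positions 6–7 → average rank (6+7)/2 = 6.5.
Batch X values → pooled ranks: 455→4, 381→6.5, 521→2, 360→9, 464→3
Rank sum = 4 + 6.5 + 2 + 9 + 3 = 24.5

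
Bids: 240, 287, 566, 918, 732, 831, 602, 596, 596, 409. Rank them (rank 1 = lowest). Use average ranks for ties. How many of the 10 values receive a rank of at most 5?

Sorted (ascending): 240, 287, 409, 566, 596, 596, 602, 732, 831, 918
The 2 values of 596 occupy positions 5–6 → average rank (5+6)/2 = 5.5.
Ranks ≤ 5: {1, 2, 3, 4} → 4 values.

4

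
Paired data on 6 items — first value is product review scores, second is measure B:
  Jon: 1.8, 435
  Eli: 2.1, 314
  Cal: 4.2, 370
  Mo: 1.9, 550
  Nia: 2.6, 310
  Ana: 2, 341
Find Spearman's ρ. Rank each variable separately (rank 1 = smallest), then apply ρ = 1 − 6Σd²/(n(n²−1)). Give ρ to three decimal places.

-0.600

Ranks of variable 1: 1, 4, 6, 2, 5, 3
Ranks of variable 2: 5, 2, 4, 6, 1, 3
d = r₁ − r₂: -4, 2, 2, -4, 4, 0
d²: 16, 4, 4, 16, 16, 0; Σd² = 56
ρ = 1 − 6·56/(6·35) = 1 − 336/210 = -0.600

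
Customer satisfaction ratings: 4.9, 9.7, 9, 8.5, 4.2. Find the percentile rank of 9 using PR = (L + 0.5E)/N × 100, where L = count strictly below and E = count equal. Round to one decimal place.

N = 5.
Strictly below 9: 3. Equal to 9: 1.
PR = (3 + 0.5·1)/5 × 100 = 70.0

70.0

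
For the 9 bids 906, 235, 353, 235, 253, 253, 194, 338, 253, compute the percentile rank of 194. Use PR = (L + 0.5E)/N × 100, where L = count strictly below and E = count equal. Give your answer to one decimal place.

5.6

N = 9.
Strictly below 194: 0. Equal to 194: 1.
PR = (0 + 0.5·1)/9 × 100 = 5.6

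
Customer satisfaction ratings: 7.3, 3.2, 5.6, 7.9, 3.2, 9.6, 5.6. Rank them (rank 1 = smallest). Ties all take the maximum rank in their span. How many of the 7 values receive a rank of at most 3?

2

Sorted (ascending): 3.2, 3.2, 5.6, 5.6, 7.3, 7.9, 9.6
The 2 values of 3.2 occupy positions 1–2 → each gets rank 2.
The 2 values of 5.6 occupy positions 3–4 → each gets rank 4.
Ranks ≤ 3: {2, 2} → 2 values.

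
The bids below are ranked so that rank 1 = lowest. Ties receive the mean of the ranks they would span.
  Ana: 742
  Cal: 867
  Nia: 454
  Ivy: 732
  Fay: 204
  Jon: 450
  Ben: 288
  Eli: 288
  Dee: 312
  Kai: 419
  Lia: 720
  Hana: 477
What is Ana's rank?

11

Sorted (ascending): 204, 288, 288, 312, 419, 450, 454, 477, 720, 732, 742, 867
The 2 values of 288 occupy positions 2–3 → average rank (2+3)/2 = 2.5.
Ana has value 742 → rank 11.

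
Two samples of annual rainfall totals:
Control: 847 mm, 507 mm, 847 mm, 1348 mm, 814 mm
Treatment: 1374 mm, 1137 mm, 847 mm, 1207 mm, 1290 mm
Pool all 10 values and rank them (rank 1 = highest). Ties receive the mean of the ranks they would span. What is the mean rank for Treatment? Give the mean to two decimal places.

Sorted (descending): 1374, 1348, 1290, 1207, 1137, 847, 847, 847, 814, 507
The 3 values of 847 occupy positions 6–8 → average rank 7.
Treatment values → pooled ranks: 1374→1, 1137→5, 847→7, 1207→4, 1290→3
Mean rank = (1 + 5 + 7 + 4 + 3) / 5 = 4.00

4.00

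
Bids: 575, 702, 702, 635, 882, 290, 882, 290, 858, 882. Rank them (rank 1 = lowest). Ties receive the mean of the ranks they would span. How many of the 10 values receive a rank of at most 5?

Sorted (ascending): 290, 290, 575, 635, 702, 702, 858, 882, 882, 882
The 2 values of 290 occupy positions 1–2 → average rank (1+2)/2 = 1.5.
The 2 values of 702 occupy positions 5–6 → average rank (5+6)/2 = 5.5.
The 3 values of 882 occupy positions 8–10 → average rank 9.
Ranks ≤ 5: {1.5, 1.5, 3, 4} → 4 values.

4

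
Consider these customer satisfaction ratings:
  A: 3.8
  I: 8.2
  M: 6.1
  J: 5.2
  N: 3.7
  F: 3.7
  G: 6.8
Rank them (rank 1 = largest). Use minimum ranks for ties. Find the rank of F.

6

Sorted (descending): 8.2, 6.8, 6.1, 5.2, 3.8, 3.7, 3.7
The 2 values of 3.7 occupy positions 6–7 → each gets rank 6.
F has value 3.7 → rank 6.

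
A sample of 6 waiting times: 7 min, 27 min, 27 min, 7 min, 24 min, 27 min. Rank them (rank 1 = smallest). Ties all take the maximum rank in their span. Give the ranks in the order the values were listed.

2, 6, 6, 2, 3, 6

Sorted (ascending): 7, 7, 24, 27, 27, 27
The 2 values of 7 occupy positions 1–2 → each gets rank 2.
The 3 values of 27 occupy positions 4–6 → each gets rank 6.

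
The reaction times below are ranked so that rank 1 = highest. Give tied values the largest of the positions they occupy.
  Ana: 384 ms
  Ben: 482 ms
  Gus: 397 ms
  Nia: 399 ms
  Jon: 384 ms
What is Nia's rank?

2

Sorted (descending): 482, 399, 397, 384, 384
The 2 values of 384 occupy positions 4–5 → each gets rank 5.
Nia has value 399 ms → rank 2.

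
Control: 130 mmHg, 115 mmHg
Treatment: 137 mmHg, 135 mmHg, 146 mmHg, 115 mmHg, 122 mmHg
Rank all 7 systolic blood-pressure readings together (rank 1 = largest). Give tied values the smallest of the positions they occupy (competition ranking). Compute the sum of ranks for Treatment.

17

Sorted (descending): 146, 137, 135, 130, 122, 115, 115
The 2 values of 115 occupy positions 6–7 → each gets rank 6.
Treatment values → pooled ranks: 137→2, 135→3, 146→1, 115→6, 122→5
Rank sum = 2 + 3 + 1 + 6 + 5 = 17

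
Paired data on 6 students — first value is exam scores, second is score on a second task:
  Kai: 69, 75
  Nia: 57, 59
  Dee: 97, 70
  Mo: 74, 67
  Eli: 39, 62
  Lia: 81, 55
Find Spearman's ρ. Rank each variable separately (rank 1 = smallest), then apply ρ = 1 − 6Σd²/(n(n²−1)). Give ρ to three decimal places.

0.143

Ranks of variable 1: 3, 2, 6, 4, 1, 5
Ranks of variable 2: 6, 2, 5, 4, 3, 1
d = r₁ − r₂: -3, 0, 1, 0, -2, 4
d²: 9, 0, 1, 0, 4, 16; Σd² = 30
ρ = 1 − 6·30/(6·35) = 1 − 180/210 = 0.143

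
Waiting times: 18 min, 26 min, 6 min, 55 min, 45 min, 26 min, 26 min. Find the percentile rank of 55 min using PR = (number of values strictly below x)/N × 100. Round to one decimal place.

85.7

N = 7.
Strictly below 55: 6. Equal to 55: 1.
PR = 6/7 × 100 = 85.7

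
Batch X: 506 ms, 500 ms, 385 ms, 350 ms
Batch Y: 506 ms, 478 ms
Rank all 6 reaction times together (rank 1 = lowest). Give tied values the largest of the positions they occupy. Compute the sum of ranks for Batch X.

Sorted (ascending): 350, 385, 478, 500, 506, 506
The 2 values of 506 occupy positions 5–6 → each gets rank 6.
Batch X values → pooled ranks: 506→6, 500→4, 385→2, 350→1
Rank sum = 6 + 4 + 2 + 1 = 13

13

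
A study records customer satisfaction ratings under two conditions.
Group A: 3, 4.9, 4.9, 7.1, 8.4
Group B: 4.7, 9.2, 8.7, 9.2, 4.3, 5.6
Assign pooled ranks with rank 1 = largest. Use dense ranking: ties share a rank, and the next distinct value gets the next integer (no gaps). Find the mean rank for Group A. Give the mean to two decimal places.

Sorted (descending): 9.2, 9.2, 8.7, 8.4, 7.1, 5.6, 4.9, 4.9, 4.7, 4.3, 3
The 2 values of 9.2 share dense rank 1.
The 2 values of 4.9 share dense rank 6.
Remaining distinct values take the next consecutive integers.
Group A values → pooled ranks: 3→9, 4.9→6, 4.9→6, 7.1→4, 8.4→3
Mean rank = (9 + 6 + 6 + 4 + 3) / 5 = 5.60

5.60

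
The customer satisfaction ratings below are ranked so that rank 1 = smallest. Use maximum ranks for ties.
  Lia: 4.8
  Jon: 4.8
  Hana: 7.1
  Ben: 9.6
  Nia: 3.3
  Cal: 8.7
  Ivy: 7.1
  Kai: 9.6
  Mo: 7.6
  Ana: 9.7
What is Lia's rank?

3

Sorted (ascending): 3.3, 4.8, 4.8, 7.1, 7.1, 7.6, 8.7, 9.6, 9.6, 9.7
The 2 values of 4.8 occupy positions 2–3 → each gets rank 3.
The 2 values of 7.1 occupy positions 4–5 → each gets rank 5.
The 2 values of 9.6 occupy positions 8–9 → each gets rank 9.
Lia has value 4.8 → rank 3.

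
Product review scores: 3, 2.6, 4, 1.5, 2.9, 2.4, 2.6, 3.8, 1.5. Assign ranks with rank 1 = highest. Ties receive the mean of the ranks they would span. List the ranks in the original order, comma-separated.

Sorted (descending): 4, 3.8, 3, 2.9, 2.6, 2.6, 2.4, 1.5, 1.5
The 2 values of 2.6 occupy positions 5–6 → average rank (5+6)/2 = 5.5.
The 2 values of 1.5 occupy positions 8–9 → average rank (8+9)/2 = 8.5.

3, 5.5, 1, 8.5, 4, 7, 5.5, 2, 8.5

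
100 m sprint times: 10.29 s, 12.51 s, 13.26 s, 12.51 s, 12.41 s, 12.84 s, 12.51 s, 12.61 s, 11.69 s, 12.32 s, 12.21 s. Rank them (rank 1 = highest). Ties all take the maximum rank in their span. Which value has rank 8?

Sorted (descending): 13.26, 12.84, 12.61, 12.51, 12.51, 12.51, 12.41, 12.32, 12.21, 11.69, 10.29
The 3 values of 12.51 occupy positions 4–6 → each gets rank 6.
Rank 8 → value 12.32.

12.32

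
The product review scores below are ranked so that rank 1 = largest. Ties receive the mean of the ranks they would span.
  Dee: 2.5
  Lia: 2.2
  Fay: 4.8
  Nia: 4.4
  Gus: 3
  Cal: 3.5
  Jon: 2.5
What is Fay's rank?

Sorted (descending): 4.8, 4.4, 3.5, 3, 2.5, 2.5, 2.2
The 2 values of 2.5 occupy positions 5–6 → average rank (5+6)/2 = 5.5.
Fay has value 4.8 → rank 1.

1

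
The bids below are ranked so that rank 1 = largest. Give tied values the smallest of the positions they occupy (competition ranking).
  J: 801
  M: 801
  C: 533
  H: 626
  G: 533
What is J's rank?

1

Sorted (descending): 801, 801, 626, 533, 533
The 2 values of 801 occupy positions 1–2 → each gets rank 1.
The 2 values of 533 occupy positions 4–5 → each gets rank 4.
J has value 801 → rank 1.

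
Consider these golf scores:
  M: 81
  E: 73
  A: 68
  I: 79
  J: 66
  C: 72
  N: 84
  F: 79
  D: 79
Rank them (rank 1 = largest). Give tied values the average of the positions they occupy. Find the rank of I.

4

Sorted (descending): 84, 81, 79, 79, 79, 73, 72, 68, 66
The 3 values of 79 occupy positions 3–5 → average rank 4.
I has value 79 → rank 4.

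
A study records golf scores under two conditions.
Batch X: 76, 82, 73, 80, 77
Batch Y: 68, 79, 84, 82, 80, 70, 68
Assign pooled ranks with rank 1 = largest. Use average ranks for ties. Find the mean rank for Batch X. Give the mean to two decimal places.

Sorted (descending): 84, 82, 82, 80, 80, 79, 77, 76, 73, 70, 68, 68
The 2 values of 82 occupy positions 2–3 → average rank (2+3)/2 = 2.5.
The 2 values of 80 occupy positions 4–5 → average rank (4+5)/2 = 4.5.
The 2 values of 68 occupy positions 11–12 → average rank (11+12)/2 = 11.5.
Batch X values → pooled ranks: 76→8, 82→2.5, 73→9, 80→4.5, 77→7
Mean rank = (8 + 2.5 + 9 + 4.5 + 7) / 5 = 6.20

6.20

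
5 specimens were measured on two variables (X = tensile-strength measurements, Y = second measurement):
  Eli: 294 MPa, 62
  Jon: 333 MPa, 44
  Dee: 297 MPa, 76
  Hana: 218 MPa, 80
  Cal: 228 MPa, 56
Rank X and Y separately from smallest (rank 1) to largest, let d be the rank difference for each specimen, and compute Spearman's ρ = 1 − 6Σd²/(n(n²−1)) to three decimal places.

Ranks of variable 1: 3, 5, 4, 1, 2
Ranks of variable 2: 3, 1, 4, 5, 2
d = r₁ − r₂: 0, 4, 0, -4, 0
d²: 0, 16, 0, 16, 0; Σd² = 32
ρ = 1 − 6·32/(5·24) = 1 − 192/120 = -0.600

-0.600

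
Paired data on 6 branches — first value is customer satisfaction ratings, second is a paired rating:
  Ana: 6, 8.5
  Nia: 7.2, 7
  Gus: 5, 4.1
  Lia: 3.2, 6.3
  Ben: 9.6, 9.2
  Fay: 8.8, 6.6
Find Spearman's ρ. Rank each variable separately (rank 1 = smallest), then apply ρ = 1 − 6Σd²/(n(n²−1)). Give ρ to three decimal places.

Ranks of variable 1: 3, 4, 2, 1, 6, 5
Ranks of variable 2: 5, 4, 1, 2, 6, 3
d = r₁ − r₂: -2, 0, 1, -1, 0, 2
d²: 4, 0, 1, 1, 0, 4; Σd² = 10
ρ = 1 − 6·10/(6·35) = 1 − 60/210 = 0.714

0.714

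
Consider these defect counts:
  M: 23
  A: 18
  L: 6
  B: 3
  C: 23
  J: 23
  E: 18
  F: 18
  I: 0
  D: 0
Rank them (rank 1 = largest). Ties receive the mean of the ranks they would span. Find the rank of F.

5

Sorted (descending): 23, 23, 23, 18, 18, 18, 6, 3, 0, 0
The 3 values of 23 occupy positions 1–3 → average rank 2.
The 3 values of 18 occupy positions 4–6 → average rank 5.
The 2 values of 0 occupy positions 9–10 → average rank (9+10)/2 = 9.5.
F has value 18 → rank 5.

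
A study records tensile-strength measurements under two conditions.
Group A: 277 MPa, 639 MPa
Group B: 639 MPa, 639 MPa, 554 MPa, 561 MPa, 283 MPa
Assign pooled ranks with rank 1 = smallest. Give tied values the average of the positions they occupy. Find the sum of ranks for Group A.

Sorted (ascending): 277, 283, 554, 561, 639, 639, 639
The 3 values of 639 occupy positions 5–7 → average rank 6.
Group A values → pooled ranks: 277→1, 639→6
Rank sum = 1 + 6 = 7

7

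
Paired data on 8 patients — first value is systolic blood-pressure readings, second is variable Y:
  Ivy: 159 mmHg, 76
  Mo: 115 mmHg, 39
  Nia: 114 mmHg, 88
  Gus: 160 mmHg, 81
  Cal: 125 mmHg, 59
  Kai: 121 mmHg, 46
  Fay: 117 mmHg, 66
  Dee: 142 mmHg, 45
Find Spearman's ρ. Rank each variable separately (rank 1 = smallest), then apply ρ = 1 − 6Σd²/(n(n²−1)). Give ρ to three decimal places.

Ranks of variable 1: 7, 2, 1, 8, 5, 4, 3, 6
Ranks of variable 2: 6, 1, 8, 7, 4, 3, 5, 2
d = r₁ − r₂: 1, 1, -7, 1, 1, 1, -2, 4
d²: 1, 1, 49, 1, 1, 1, 4, 16; Σd² = 74
ρ = 1 − 6·74/(8·63) = 1 − 444/504 = 0.119

0.119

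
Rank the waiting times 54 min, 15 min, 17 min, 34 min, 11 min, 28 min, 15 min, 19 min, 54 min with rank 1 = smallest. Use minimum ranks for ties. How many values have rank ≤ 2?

Sorted (ascending): 11, 15, 15, 17, 19, 28, 34, 54, 54
The 2 values of 15 occupy positions 2–3 → each gets rank 2.
The 2 values of 54 occupy positions 8–9 → each gets rank 8.
Ranks ≤ 2: {1, 2, 2} → 3 values.

3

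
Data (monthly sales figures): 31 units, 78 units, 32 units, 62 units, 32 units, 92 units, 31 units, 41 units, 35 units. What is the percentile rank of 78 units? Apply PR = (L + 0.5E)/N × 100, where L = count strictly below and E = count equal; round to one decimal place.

83.3

N = 9.
Strictly below 78: 7. Equal to 78: 1.
PR = (7 + 0.5·1)/9 × 100 = 83.3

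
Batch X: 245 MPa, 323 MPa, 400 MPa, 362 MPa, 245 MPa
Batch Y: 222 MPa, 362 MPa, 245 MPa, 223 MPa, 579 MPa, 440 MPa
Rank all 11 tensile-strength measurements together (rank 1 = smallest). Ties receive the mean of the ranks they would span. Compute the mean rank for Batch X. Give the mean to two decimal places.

6.10

Sorted (ascending): 222, 223, 245, 245, 245, 323, 362, 362, 400, 440, 579
The 3 values of 245 occupy positions 3–5 → average rank 4.
The 2 values of 362 occupy positions 7–8 → average rank (7+8)/2 = 7.5.
Batch X values → pooled ranks: 245→4, 323→6, 400→9, 362→7.5, 245→4
Mean rank = (4 + 6 + 9 + 7.5 + 4) / 5 = 6.10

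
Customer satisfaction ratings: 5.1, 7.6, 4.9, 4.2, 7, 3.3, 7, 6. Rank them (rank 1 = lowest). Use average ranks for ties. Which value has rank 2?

4.2

Sorted (ascending): 3.3, 4.2, 4.9, 5.1, 6, 7, 7, 7.6
The 2 values of 7 occupy positions 6–7 → average rank (6+7)/2 = 6.5.
Rank 2 → value 4.2.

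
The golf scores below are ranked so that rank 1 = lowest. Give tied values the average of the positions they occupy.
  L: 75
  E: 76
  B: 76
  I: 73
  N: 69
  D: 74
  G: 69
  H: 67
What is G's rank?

Sorted (ascending): 67, 69, 69, 73, 74, 75, 76, 76
The 2 values of 69 occupy positions 2–3 → average rank (2+3)/2 = 2.5.
The 2 values of 76 occupy positions 7–8 → average rank (7+8)/2 = 7.5.
G has value 69 → rank 2.5.

2.5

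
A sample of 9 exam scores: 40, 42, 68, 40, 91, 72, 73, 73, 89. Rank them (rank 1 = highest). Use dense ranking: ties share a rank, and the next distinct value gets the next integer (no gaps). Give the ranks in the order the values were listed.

Sorted (descending): 91, 89, 73, 73, 72, 68, 42, 40, 40
The 2 values of 73 share dense rank 3.
The 2 values of 40 share dense rank 7.
Remaining distinct values take the next consecutive integers.

7, 6, 5, 7, 1, 4, 3, 3, 2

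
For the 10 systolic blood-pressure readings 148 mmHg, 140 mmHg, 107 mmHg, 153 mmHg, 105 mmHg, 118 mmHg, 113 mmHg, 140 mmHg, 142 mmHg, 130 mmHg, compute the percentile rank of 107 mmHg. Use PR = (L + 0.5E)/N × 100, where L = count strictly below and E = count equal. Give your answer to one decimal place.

N = 10.
Strictly below 107: 1. Equal to 107: 1.
PR = (1 + 0.5·1)/10 × 100 = 15.0

15.0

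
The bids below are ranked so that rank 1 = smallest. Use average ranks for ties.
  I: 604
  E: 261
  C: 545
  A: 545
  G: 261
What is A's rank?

3.5

Sorted (ascending): 261, 261, 545, 545, 604
The 2 values of 261 occupy positions 1–2 → average rank (1+2)/2 = 1.5.
The 2 values of 545 occupy positions 3–4 → average rank (3+4)/2 = 3.5.
A has value 545 → rank 3.5.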